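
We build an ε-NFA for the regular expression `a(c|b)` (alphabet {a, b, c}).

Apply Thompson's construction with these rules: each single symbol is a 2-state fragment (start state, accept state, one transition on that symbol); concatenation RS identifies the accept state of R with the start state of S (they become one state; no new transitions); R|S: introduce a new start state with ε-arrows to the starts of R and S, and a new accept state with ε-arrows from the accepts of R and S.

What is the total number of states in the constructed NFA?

7

Per subexpression:
Each of the 3 symbol leaves contributes a 2-state fragment.
  c|b — 6 states
  a(c|b) — 7 states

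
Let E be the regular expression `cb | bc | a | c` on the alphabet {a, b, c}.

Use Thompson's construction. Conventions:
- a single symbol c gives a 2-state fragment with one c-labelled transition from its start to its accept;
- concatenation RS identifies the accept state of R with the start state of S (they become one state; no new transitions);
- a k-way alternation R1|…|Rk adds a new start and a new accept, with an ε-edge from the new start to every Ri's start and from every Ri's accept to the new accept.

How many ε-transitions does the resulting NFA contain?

By structural recursion:
Each of the 6 symbol leaves contributes 0 ε-transitions.
  cb = 0 ε-transitions
  bc = 0 ε-transitions
  cb | bc | a | c = 8 ε-transitions

8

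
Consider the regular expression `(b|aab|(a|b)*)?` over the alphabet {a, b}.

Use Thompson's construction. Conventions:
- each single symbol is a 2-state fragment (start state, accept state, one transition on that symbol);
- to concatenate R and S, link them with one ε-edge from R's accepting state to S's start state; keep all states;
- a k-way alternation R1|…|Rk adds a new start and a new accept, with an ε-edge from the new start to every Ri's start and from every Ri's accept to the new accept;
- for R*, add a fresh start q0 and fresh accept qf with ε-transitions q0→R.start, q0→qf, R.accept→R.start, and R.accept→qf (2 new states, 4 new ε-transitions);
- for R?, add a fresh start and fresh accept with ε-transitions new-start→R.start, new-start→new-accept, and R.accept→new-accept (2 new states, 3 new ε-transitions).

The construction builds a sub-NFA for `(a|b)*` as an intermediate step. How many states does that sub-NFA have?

8

Fragment for `(a|b)*`:
Each of the 2 symbol leaves contributes a 2-state fragment.
  a|b — 6 states
  (a|b)* — 8 states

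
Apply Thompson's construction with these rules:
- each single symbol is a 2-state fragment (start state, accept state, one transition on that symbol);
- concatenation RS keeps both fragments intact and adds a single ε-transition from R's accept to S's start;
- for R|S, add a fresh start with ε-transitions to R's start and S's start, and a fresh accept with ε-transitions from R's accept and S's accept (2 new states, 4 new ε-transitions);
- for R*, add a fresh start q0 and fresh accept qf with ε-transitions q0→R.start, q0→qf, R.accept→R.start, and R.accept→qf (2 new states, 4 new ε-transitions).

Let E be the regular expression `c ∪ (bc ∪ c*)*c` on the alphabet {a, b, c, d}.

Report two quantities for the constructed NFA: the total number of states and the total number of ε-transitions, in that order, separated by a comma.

18, 18

Building bottom-up:
Each of the 5 symbol leaves contributes 2 states and 0 ε-transitions.
  bc → 4 states, 1 ε-transition
  c* → 4 states, 4 ε-transitions
  bc ∪ c* → 10 states, 9 ε-transitions
  (bc ∪ c*)* → 12 states, 13 ε-transitions
  (bc ∪ c*)*c → 14 states, 14 ε-transitions
  c ∪ (bc ∪ c*)*c → 18 states, 18 ε-transitions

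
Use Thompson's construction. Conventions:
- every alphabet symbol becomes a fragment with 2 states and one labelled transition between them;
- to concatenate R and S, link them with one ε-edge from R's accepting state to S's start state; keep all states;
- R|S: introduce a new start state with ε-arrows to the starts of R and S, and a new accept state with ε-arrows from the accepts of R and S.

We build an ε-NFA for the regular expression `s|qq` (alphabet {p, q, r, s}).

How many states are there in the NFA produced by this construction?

8

Bottom-up over the parse tree:
Each of the 3 symbol leaves contributes a 2-state fragment.
  qq → 4 states
  s|qq → 8 states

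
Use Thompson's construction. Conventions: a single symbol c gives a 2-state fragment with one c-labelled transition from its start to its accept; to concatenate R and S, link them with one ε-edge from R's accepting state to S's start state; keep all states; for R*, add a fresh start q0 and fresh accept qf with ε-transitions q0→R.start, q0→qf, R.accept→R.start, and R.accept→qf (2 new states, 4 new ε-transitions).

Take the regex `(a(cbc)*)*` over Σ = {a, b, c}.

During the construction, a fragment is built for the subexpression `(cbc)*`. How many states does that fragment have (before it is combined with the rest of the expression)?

Fragment for `(cbc)*`:
Each of the 3 symbol leaves contributes a 2-state fragment.
  cbc — 6 states
  (cbc)* — 8 states

8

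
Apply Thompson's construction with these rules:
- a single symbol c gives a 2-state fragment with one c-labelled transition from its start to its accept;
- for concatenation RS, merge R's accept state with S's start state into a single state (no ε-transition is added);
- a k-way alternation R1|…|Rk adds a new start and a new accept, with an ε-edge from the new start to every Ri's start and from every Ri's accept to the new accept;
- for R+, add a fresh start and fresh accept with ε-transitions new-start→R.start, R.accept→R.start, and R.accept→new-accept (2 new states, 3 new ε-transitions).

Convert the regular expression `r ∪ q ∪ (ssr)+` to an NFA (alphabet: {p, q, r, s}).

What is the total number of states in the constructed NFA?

Recursing over subexpressions:
Each of the 5 symbol leaves contributes a 2-state fragment.
  ssr → 4 states
  (ssr)+ → 6 states
  r ∪ q ∪ (ssr)+ → 12 states

12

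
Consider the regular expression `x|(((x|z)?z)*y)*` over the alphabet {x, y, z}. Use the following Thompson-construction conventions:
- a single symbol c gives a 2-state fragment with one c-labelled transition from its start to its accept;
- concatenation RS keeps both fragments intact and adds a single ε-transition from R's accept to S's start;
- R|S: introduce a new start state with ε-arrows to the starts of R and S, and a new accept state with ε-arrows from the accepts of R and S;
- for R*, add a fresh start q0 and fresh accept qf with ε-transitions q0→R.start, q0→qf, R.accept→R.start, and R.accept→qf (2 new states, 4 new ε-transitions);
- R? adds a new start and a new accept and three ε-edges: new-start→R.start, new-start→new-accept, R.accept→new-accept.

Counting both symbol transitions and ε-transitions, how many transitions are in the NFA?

26

Recursing over subexpressions:
Each of the 5 symbol leaves contributes 1 transition (1 symbol, 0 ε).
  x|z : 6 transitions (2 symbol, 4 ε)
  (x|z)? : 9 transitions (2 symbol, 7 ε)
  (x|z)?z : 11 transitions (3 symbol, 8 ε)
  ((x|z)?z)* : 15 transitions (3 symbol, 12 ε)
  ((x|z)?z)*y : 17 transitions (4 symbol, 13 ε)
  (((x|z)?z)*y)* : 21 transitions (4 symbol, 17 ε)
  x|(((x|z)?z)*y)* : 26 transitions (5 symbol, 21 ε)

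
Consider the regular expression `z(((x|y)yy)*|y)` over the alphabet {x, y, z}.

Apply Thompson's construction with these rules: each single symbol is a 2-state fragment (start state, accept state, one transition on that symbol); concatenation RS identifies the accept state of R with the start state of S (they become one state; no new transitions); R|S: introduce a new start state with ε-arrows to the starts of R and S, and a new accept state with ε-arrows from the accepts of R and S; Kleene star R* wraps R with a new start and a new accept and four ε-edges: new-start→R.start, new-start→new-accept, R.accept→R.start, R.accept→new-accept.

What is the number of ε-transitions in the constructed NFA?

12

Per subexpression:
Each of the 6 symbol leaves contributes 0 ε-transitions.
  x|y — 4 ε-transitions
  (x|y)yy — 4 ε-transitions
  ((x|y)yy)* — 8 ε-transitions
  ((x|y)yy)*|y — 12 ε-transitions
  z(((x|y)yy)*|y) — 12 ε-transitions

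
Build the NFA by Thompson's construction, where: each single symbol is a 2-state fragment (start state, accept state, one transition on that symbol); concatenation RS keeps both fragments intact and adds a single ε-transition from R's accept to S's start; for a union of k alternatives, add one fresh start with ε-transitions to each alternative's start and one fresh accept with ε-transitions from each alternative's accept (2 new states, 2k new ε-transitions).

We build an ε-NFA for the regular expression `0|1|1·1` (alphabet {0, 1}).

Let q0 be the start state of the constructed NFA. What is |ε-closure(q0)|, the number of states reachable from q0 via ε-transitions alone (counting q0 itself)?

4

Work bottom-up. For each fragment F, track |ε-closure(F.start)| and whether F's accept lies in that closure (i.e. whether F accepts ε). A single-symbol fragment has closure size 1 and does not accept ε.
  1·1 → |ε-closure| equals the left operand's closure size = 1 (its accept is not ε-reachable, so the closure stops there)
  0|1|1·1 → new start ε-reaches every alternative's start; none of them accept ε, so the new accept is not reached: |ε-closure| = 1 + 1 + 1 + 1 = 4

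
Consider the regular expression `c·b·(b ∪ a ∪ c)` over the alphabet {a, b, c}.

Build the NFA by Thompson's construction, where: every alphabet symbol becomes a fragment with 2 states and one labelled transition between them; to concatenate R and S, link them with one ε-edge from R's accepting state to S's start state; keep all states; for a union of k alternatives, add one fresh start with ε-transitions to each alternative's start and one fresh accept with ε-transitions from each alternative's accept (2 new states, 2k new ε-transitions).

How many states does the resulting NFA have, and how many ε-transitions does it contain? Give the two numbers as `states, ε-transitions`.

Recursing over subexpressions:
Each of the 5 symbol leaves contributes 2 states and 0 ε-transitions.
  b ∪ a ∪ c — 8 states, 6 ε-transitions
  c·b·(b ∪ a ∪ c) — 12 states, 8 ε-transitions

12, 8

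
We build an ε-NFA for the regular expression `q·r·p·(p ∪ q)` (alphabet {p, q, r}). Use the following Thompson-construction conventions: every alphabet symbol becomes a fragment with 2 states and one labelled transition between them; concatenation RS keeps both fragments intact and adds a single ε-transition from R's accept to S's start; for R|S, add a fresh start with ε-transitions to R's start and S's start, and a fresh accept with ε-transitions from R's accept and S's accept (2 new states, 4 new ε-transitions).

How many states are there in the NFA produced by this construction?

Bottom-up over the parse tree:
Each of the 5 symbol leaves contributes a 2-state fragment.
  p ∪ q → 6 states
  q·r·p·(p ∪ q) → 12 states

12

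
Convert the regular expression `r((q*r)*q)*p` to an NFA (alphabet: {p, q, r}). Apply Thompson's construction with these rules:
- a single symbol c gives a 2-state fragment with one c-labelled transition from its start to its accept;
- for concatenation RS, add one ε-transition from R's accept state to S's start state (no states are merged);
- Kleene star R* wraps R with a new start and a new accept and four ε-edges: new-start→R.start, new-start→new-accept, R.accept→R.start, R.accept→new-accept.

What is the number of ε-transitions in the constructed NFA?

16

Building bottom-up:
Each of the 5 symbol leaves contributes 0 ε-transitions.
  q* : 4 ε-transitions
  q*r : 5 ε-transitions
  (q*r)* : 9 ε-transitions
  (q*r)*q : 10 ε-transitions
  ((q*r)*q)* : 14 ε-transitions
  r((q*r)*q)*p : 16 ε-transitions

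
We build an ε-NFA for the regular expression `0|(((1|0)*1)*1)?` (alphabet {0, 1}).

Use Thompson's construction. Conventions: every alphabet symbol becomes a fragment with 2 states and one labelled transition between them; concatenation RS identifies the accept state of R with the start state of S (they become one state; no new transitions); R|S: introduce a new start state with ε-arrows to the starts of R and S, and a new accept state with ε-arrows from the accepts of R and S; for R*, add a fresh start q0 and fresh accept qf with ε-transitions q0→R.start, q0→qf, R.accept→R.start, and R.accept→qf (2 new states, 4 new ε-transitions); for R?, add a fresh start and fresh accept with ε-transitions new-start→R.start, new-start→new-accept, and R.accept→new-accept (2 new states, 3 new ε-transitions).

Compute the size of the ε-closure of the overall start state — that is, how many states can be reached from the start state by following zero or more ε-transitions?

Work bottom-up. For each fragment F, track |ε-closure(F.start)| and whether F's accept lies in that closure (i.e. whether F accepts ε). A single-symbol fragment has closure size 1 and does not accept ε.
  1|0 : |closure| = 1 + 1 + 1 = 3 (the new accept is not ε-reachable since no branch accepts ε)
  (1|0)* : new start has ε-edges to the inner start and to the new accept, so |closure| = 2 + 3 = 5
  (1|0)*1 : the left operand accepts ε, so the closure extends into the next operand (the shared merged state is already counted); |closure| = 5 + (1−1) = 5
  ((1|0)*1)* : new start has ε-edges to the inner start and to the new accept, so |closure| = 2 + 5 = 7
  ((1|0)*1)*1 : the left operand accepts ε, so the closure extends into the next operand (the shared merged state is already counted); |closure| = 7 + (1−1) = 7
  (((1|0)*1)*1)? : |closure| = 1 (new start) + 7 (body) + 1 (new accept, via ε) = 9
  0|(((1|0)*1)*1)? : |closure| = 1 (new start) + (1 + 9) + 1 (new accept, since some branch ε-reaches its own accept) = 12

12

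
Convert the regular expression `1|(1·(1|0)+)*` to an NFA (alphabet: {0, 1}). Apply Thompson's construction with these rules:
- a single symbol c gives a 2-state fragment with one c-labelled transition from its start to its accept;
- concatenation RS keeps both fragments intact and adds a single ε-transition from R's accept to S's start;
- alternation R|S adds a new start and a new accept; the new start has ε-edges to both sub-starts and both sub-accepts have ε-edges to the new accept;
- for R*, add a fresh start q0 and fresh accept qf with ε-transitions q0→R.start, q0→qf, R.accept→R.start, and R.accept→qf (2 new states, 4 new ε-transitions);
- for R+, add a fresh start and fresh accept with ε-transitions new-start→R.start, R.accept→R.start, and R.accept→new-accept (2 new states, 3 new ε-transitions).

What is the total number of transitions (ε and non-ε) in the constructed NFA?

Recursing over subexpressions:
Each of the 4 symbol leaves contributes 1 transition (1 symbol, 0 ε).
  1|0 = 6 transitions (2 symbol, 4 ε)
  (1|0)+ = 9 transitions (2 symbol, 7 ε)
  1·(1|0)+ = 11 transitions (3 symbol, 8 ε)
  (1·(1|0)+)* = 15 transitions (3 symbol, 12 ε)
  1|(1·(1|0)+)* = 20 transitions (4 symbol, 16 ε)

20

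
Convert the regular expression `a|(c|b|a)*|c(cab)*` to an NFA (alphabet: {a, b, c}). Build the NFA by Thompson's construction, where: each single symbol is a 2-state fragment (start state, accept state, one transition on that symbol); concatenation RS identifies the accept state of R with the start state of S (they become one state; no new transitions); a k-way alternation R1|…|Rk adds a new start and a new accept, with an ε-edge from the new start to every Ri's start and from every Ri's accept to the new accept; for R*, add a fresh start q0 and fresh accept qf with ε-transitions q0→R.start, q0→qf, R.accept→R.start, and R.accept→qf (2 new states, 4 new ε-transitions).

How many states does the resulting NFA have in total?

By structural recursion:
Each of the 8 symbol leaves contributes a 2-state fragment.
  c|b|a = 8 states
  (c|b|a)* = 10 states
  cab = 4 states
  (cab)* = 6 states
  c(cab)* = 7 states
  a|(c|b|a)*|c(cab)* = 21 states

21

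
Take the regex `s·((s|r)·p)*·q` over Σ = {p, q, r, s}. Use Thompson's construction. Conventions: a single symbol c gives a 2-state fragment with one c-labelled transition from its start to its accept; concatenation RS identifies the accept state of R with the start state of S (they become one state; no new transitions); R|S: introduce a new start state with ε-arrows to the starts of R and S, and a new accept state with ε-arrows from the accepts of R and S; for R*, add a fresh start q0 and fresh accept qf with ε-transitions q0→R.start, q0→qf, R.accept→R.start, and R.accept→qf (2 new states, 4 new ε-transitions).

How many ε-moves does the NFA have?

8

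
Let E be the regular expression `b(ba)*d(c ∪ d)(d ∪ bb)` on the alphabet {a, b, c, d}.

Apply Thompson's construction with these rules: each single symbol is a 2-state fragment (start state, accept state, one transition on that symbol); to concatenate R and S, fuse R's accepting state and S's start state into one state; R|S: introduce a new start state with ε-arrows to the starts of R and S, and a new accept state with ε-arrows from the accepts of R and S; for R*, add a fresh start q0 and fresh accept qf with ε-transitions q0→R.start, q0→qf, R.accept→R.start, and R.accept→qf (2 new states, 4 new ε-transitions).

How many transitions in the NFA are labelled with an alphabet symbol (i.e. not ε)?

Building bottom-up:
Each of the 9 symbol leaves contributes exactly 1 symbol transition.
  ba — 2 symbol transitions
  (ba)* — 2 symbol transitions
  c ∪ d — 2 symbol transitions
  bb — 2 symbol transitions
  d ∪ bb — 3 symbol transitions
  b(ba)*d(c ∪ d)(d ∪ bb) — 9 symbol transitions

9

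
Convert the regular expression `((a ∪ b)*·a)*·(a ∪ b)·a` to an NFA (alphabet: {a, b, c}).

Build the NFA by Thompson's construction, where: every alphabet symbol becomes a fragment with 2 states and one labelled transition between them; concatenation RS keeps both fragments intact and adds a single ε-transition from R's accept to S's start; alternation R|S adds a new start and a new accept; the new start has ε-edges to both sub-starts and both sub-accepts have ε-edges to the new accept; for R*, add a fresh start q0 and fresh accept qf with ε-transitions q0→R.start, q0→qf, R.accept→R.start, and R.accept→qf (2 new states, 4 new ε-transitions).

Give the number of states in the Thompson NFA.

Per subexpression:
Each of the 6 symbol leaves contributes a 2-state fragment.
  a ∪ b : 6 states
  (a ∪ b)* : 8 states
  (a ∪ b)*·a : 10 states
  ((a ∪ b)*·a)* : 12 states
  a ∪ b : 6 states
  ((a ∪ b)*·a)*·(a ∪ b)·a : 20 states

20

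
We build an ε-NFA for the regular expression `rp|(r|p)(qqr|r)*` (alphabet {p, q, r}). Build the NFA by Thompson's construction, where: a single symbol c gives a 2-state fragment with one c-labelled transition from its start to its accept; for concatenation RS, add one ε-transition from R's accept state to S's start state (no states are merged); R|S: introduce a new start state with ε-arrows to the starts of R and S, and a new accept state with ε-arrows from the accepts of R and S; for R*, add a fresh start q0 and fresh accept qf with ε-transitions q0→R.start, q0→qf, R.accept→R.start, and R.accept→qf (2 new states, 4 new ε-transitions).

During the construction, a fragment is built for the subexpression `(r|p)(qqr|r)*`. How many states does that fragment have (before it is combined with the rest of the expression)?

Fragment for `(r|p)(qqr|r)*`:
Each of the 6 symbol leaves contributes a 2-state fragment.
  r|p : 6 states
  qqr : 6 states
  qqr|r : 10 states
  (qqr|r)* : 12 states
  (r|p)(qqr|r)* : 18 states

18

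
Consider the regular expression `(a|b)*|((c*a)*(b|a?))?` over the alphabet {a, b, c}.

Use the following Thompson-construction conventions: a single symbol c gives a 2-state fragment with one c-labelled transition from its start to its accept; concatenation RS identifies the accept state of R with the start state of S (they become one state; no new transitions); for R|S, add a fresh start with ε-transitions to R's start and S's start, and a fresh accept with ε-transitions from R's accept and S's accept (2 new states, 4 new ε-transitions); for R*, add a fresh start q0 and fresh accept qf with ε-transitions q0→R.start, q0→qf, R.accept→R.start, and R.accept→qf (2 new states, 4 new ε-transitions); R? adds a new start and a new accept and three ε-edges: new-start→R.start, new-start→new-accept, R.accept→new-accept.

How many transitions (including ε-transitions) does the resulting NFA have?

Bottom-up over the parse tree:
Each of the 6 symbol leaves contributes 1 transition (1 symbol, 0 ε).
  a|b : 6 transitions (2 symbol, 4 ε)
  (a|b)* : 10 transitions (2 symbol, 8 ε)
  c* : 5 transitions (1 symbol, 4 ε)
  c*a : 6 transitions (2 symbol, 4 ε)
  (c*a)* : 10 transitions (2 symbol, 8 ε)
  a? : 4 transitions (1 symbol, 3 ε)
  b|a? : 9 transitions (2 symbol, 7 ε)
  (c*a)*(b|a?) : 19 transitions (4 symbol, 15 ε)
  ((c*a)*(b|a?))? : 22 transitions (4 symbol, 18 ε)
  (a|b)*|((c*a)*(b|a?))? : 36 transitions (6 symbol, 30 ε)

36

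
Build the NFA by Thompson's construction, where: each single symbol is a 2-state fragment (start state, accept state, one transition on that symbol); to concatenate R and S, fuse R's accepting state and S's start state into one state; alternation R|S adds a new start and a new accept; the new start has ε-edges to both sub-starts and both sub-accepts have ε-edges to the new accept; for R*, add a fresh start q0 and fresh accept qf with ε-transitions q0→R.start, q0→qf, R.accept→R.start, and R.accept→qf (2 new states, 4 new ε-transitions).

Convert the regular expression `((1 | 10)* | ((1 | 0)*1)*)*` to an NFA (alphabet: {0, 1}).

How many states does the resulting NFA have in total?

24

Recursing over subexpressions:
Each of the 6 symbol leaves contributes a 2-state fragment.
  10 : 3 states
  1 | 10 : 7 states
  (1 | 10)* : 9 states
  1 | 0 : 6 states
  (1 | 0)* : 8 states
  (1 | 0)*1 : 9 states
  ((1 | 0)*1)* : 11 states
  (1 | 10)* | ((1 | 0)*1)* : 22 states
  ((1 | 10)* | ((1 | 0)*1)*)* : 24 states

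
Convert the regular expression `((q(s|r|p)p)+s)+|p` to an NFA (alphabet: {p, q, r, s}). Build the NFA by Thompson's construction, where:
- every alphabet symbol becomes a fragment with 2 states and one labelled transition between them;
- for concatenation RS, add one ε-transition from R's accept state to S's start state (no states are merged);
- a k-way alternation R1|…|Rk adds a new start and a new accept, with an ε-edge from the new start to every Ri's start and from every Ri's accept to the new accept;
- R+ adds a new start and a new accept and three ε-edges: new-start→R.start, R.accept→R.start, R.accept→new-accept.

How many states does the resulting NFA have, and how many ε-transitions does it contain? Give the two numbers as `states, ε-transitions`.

Recursing over subexpressions:
Each of the 7 symbol leaves contributes 2 states and 0 ε-transitions.
  s|r|p = 8 states, 6 ε-transitions
  q(s|r|p)p = 12 states, 8 ε-transitions
  (q(s|r|p)p)+ = 14 states, 11 ε-transitions
  (q(s|r|p)p)+s = 16 states, 12 ε-transitions
  ((q(s|r|p)p)+s)+ = 18 states, 15 ε-transitions
  ((q(s|r|p)p)+s)+|p = 22 states, 19 ε-transitions

22, 19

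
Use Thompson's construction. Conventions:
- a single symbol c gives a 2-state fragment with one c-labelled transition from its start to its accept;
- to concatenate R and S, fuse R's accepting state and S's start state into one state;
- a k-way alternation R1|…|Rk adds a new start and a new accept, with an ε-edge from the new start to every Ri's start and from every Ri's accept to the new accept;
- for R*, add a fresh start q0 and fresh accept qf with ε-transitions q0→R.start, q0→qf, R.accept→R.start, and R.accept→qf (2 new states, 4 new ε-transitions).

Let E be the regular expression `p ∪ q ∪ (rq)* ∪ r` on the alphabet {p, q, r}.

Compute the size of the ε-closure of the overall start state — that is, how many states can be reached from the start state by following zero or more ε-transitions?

Work bottom-up. For each fragment F, track |ε-closure(F.start)| and whether F's accept lies in that closure (i.e. whether F accepts ε). A single-symbol fragment has closure size 1 and does not accept ε.
  rq → same as the first factor's closure: |ε-closure| = 1
  (rq)* → new start has ε-edges to the inner start and to the new accept, so |ε-closure| = 2 + 1 = 3
  p ∪ q ∪ (rq)* ∪ r → new start ε-reaches every alternative's start; at least one alternative accepts ε, so the union's new accept is reached too: |ε-closure| = 1 + 1 + 1 + 3 + 1 + 1 = 8

8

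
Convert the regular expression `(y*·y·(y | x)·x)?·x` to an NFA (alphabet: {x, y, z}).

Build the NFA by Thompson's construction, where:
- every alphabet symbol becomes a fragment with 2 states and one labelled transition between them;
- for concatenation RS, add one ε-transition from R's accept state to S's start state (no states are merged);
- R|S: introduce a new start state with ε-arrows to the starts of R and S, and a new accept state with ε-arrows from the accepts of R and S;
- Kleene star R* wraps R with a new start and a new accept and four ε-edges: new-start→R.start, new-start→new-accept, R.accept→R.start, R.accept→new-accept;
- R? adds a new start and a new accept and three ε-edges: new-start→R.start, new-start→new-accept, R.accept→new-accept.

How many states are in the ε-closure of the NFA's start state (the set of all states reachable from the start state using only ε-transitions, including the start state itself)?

7

Compute the ε-closure size of each fragment's start state recursively; a symbol fragment's start has no outgoing ε-edge, so its closure is just itself (size 1).
  y* : C = 1 (new start) + 1 (body) + 1 (new accept) = 3
  y | x : new start ε-reaches every alternative's start; none of them accept ε, so the new accept is not reached: C = 1 + 1 + 1 = 3
  y*·y·(y | x)·x : C = 3 + 1 = 4 (closure spills across the concat boundary because the left factor accepts ε)
  (y*·y·(y | x)·x)? : C = 1 (new start) + 4 (body) + 1 (new accept, via ε) = 6
  (y*·y·(y | x)·x)?·x : the left operand accepts ε, so the closure extends into the next operand (via the concat ε-link); C = 6 + 1 = 7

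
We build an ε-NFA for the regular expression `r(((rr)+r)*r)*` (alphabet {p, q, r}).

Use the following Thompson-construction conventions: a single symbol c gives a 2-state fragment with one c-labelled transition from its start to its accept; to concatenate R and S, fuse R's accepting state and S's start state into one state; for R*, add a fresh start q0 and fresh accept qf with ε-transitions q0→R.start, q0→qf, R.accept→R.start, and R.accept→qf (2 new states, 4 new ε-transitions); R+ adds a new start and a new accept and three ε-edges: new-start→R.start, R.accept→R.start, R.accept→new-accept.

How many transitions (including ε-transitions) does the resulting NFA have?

16

Per subexpression:
Each of the 5 symbol leaves contributes 1 transition (1 symbol, 0 ε).
  rr : 2 transitions (2 symbol, 0 ε)
  (rr)+ : 5 transitions (2 symbol, 3 ε)
  (rr)+r : 6 transitions (3 symbol, 3 ε)
  ((rr)+r)* : 10 transitions (3 symbol, 7 ε)
  ((rr)+r)*r : 11 transitions (4 symbol, 7 ε)
  (((rr)+r)*r)* : 15 transitions (4 symbol, 11 ε)
  r(((rr)+r)*r)* : 16 transitions (5 symbol, 11 ε)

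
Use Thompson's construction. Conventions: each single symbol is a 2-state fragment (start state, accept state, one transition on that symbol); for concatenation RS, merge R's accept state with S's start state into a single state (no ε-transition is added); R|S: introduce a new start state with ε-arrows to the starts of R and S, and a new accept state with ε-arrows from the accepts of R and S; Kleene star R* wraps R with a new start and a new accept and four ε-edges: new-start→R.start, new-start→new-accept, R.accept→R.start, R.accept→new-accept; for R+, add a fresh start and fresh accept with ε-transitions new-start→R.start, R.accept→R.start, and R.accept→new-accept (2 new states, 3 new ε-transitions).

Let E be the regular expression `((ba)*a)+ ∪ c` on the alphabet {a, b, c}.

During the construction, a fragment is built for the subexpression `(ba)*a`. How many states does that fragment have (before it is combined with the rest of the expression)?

Fragment for `(ba)*a`:
Each of the 3 symbol leaves contributes a 2-state fragment.
  ba = 3 states
  (ba)* = 5 states
  (ba)*a = 6 states

6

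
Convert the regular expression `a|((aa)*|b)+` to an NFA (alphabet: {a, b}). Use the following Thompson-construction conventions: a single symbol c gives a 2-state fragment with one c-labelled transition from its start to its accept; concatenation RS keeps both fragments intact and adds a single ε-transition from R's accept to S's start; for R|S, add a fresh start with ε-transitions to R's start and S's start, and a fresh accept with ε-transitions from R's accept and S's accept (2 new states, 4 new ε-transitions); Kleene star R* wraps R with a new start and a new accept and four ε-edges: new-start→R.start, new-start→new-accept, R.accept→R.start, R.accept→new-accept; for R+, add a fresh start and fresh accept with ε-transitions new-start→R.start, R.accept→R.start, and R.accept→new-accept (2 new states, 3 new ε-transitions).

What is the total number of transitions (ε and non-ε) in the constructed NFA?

Recursing over subexpressions:
Each of the 4 symbol leaves contributes 1 transition (1 symbol, 0 ε).
  aa → 3 transitions (2 symbol, 1 ε)
  (aa)* → 7 transitions (2 symbol, 5 ε)
  (aa)*|b → 12 transitions (3 symbol, 9 ε)
  ((aa)*|b)+ → 15 transitions (3 symbol, 12 ε)
  a|((aa)*|b)+ → 20 transitions (4 symbol, 16 ε)

20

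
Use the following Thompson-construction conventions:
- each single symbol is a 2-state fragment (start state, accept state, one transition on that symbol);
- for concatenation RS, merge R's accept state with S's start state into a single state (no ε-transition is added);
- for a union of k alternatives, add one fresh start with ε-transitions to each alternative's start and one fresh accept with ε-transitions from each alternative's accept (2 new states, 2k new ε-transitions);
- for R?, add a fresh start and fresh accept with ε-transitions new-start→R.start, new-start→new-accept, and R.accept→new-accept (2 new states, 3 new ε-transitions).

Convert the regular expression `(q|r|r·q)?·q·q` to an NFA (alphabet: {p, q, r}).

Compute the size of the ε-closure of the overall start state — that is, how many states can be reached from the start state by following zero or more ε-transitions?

Work bottom-up. For each fragment F, track |ε-closure(F.start)| and whether F's accept lies in that closure (i.e. whether F accepts ε). A single-symbol fragment has closure size 1 and does not accept ε.
  r·q → |ε-closure| equals the left operand's closure size = 1 (its accept is not ε-reachable, so the closure stops there)
  q|r|r·q → new start ε-reaches every alternative's start; none of them accept ε, so the new accept is not reached: |ε-closure| = 1 + 1 + 1 + 1 = 4
  (q|r|r·q)? → |ε-closure| = 1 (new start) + 4 (body) + 1 (new accept, via ε) = 6
  (q|r|r·q)?·q·q → the left operand accepts ε, so the closure extends into the next operand (the shared merged state is already counted); |ε-closure| = 6 + (1−1) = 6

6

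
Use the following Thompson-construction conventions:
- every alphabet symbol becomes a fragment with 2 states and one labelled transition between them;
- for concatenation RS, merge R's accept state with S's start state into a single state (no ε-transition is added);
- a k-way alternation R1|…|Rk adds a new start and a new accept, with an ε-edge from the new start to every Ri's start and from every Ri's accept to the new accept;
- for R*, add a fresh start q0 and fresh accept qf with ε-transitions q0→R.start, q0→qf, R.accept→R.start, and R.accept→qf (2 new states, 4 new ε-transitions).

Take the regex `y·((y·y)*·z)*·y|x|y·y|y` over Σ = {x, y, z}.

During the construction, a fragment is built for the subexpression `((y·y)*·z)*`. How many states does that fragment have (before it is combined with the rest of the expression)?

Fragment for `((y·y)*·z)*`:
Each of the 3 symbol leaves contributes a 2-state fragment.
  y·y — 3 states
  (y·y)* — 5 states
  (y·y)*·z — 6 states
  ((y·y)*·z)* — 8 states

8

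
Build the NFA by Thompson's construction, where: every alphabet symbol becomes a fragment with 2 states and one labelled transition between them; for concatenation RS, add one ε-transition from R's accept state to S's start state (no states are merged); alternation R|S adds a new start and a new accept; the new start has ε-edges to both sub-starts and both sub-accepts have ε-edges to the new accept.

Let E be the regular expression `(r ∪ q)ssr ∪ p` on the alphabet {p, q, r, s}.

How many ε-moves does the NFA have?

Building bottom-up:
Each of the 6 symbol leaves contributes 0 ε-transitions.
  r ∪ q → 4 ε-transitions
  (r ∪ q)ssr → 7 ε-transitions
  (r ∪ q)ssr ∪ p → 11 ε-transitions

11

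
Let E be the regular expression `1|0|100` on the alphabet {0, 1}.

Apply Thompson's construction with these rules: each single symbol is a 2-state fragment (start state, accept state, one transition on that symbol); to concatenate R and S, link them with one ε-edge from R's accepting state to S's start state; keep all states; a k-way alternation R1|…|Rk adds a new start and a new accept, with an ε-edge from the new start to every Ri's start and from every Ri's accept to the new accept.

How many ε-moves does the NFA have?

8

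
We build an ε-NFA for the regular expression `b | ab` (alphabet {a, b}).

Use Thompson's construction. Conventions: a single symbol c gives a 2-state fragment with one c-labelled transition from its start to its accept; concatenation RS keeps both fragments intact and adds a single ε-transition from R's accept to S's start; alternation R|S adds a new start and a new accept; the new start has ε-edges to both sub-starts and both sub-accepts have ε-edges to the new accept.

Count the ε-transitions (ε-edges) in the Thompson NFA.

Building bottom-up:
Each of the 3 symbol leaves contributes 0 ε-transitions.
  ab → 1 ε-transition
  b | ab → 5 ε-transitions

5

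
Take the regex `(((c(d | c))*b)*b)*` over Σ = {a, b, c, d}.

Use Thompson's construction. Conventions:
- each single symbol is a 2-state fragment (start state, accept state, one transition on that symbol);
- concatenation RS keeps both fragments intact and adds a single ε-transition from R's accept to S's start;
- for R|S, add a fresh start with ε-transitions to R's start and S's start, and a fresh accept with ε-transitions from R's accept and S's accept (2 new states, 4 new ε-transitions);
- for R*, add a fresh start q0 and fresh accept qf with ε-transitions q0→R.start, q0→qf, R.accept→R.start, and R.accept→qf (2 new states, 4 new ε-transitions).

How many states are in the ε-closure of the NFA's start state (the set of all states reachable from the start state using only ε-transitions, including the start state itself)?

Compute the ε-closure size of each fragment's start state recursively; a symbol fragment's start has no outgoing ε-edge, so its closure is just itself (size 1).
  d | c → new start ε-reaches every alternative's start; none of them accept ε, so the new accept is not reached: |ε-closure| = 1 + 1 + 1 = 3
  c(d | c) → same as the first factor's closure: |ε-closure| = 1
  (c(d | c))* → |ε-closure| = 1 (new start) + 1 (body) + 1 (new accept) = 3
  (c(d | c))*b → the left operand accepts ε, so the closure extends into the next operand (via the concat ε-link); |ε-closure| = 3 + 1 = 4
  ((c(d | c))*b)* → |ε-closure| = 1 (new start) + 4 (body) + 1 (new accept) = 6
  ((c(d | c))*b)*b → the left operand accepts ε, so the closure extends into the next operand (via the concat ε-link); |ε-closure| = 6 + 1 = 7
  (((c(d | c))*b)*b)* → new start has ε-edges to the inner start and to the new accept, so |ε-closure| = 2 + 7 = 9

9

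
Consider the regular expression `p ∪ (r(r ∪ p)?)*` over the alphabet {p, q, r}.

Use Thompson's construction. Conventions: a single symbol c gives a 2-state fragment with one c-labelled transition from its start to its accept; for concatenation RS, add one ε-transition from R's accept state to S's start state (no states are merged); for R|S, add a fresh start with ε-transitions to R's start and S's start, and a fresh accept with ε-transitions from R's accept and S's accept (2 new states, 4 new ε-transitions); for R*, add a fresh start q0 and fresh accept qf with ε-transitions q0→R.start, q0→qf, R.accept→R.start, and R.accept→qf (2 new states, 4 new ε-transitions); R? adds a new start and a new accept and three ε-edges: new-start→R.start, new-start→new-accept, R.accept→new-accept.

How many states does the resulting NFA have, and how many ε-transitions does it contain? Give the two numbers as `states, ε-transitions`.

16, 16

Per subexpression:
Each of the 4 symbol leaves contributes 2 states and 0 ε-transitions.
  r ∪ p = 6 states, 4 ε-transitions
  (r ∪ p)? = 8 states, 7 ε-transitions
  r(r ∪ p)? = 10 states, 8 ε-transitions
  (r(r ∪ p)?)* = 12 states, 12 ε-transitions
  p ∪ (r(r ∪ p)?)* = 16 states, 16 ε-transitions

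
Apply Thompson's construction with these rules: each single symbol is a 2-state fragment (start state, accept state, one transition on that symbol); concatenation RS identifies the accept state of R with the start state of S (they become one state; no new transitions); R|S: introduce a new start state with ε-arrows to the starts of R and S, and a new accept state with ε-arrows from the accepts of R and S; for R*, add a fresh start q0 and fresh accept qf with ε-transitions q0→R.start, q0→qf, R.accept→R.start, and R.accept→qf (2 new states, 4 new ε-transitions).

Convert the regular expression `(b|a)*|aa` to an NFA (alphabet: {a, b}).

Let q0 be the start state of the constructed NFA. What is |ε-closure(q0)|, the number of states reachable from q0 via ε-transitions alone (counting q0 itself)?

8

Let C(F) = |ε-closure(F.start)| within fragment F, and note whether F accepts ε. Symbol fragments have C = 1 and do not accept ε. Then:
  b|a — |ε-closure| = 1 + 1 + 1 = 3 (the new accept is not ε-reachable since no branch accepts ε)
  (b|a)* — |ε-closure| = 1 (new start) + 3 (body) + 1 (new accept) = 5
  aa — |ε-closure| equals the left operand's closure size = 1 (its accept is not ε-reachable, so the closure stops there)
  (b|a)*|aa — |ε-closure| = 1 (new start) + (5 + 1) + 1 (new accept, since some branch ε-reaches its own accept) = 8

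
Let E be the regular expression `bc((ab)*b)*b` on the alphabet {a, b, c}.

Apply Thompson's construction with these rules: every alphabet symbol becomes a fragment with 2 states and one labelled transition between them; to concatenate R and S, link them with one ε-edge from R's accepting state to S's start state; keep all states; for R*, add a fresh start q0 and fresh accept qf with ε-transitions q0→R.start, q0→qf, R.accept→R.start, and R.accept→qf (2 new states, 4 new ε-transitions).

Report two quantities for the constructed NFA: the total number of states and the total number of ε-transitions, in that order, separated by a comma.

Per subexpression:
Each of the 6 symbol leaves contributes 2 states and 0 ε-transitions.
  ab — 4 states, 1 ε-transition
  (ab)* — 6 states, 5 ε-transitions
  (ab)*b — 8 states, 6 ε-transitions
  ((ab)*b)* — 10 states, 10 ε-transitions
  bc((ab)*b)*b — 16 states, 13 ε-transitions

16, 13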